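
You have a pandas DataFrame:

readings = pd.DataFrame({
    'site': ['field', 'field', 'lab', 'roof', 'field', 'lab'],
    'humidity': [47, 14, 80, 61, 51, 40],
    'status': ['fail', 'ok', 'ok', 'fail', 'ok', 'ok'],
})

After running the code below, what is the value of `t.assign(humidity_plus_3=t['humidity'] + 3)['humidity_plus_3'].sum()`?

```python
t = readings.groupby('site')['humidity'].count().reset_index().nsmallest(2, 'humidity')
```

9

group by site, count of humidity:
site
field    3
lab      2
roof     1
Name: humidity, dtype: int64
reset_index():
    site  humidity
0  field         3
1    lab         2
2   roof         1
take 2 rows with smallest humidity:
   site  humidity
2  roof         1
1   lab         2
add column humidity_plus_3 = t['humidity'] + 3:
   site  humidity  humidity_plus_3
2  roof         1                4
1   lab         2                5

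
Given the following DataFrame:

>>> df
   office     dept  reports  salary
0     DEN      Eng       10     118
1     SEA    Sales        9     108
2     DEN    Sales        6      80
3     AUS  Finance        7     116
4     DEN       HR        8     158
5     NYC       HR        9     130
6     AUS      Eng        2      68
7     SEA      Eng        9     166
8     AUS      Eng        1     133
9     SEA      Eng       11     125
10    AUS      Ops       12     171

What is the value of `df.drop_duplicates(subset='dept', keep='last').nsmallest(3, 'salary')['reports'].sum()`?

drop duplicate dept (keep=last):
   office     dept  reports  salary
2     DEN    Sales        6      80
3     AUS  Finance        7     116
5     NYC       HR        9     130
9     SEA      Eng       11     125
10    AUS      Ops       12     171
take 3 rows with smallest salary:
  office     dept  reports  salary
2    DEN    Sales        6      80
3    AUS  Finance        7     116
9    SEA      Eng       11     125

24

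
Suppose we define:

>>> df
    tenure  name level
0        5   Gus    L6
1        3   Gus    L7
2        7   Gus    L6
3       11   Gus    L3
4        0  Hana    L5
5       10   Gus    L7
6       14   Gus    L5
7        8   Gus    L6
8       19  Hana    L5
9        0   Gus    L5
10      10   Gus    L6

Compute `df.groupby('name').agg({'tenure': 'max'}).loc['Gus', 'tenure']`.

14

group by name, max of tenure:
      tenure
name        
Gus       14
Hana      19
Taking the value at row 'Gus', column 'tenure' gives 14.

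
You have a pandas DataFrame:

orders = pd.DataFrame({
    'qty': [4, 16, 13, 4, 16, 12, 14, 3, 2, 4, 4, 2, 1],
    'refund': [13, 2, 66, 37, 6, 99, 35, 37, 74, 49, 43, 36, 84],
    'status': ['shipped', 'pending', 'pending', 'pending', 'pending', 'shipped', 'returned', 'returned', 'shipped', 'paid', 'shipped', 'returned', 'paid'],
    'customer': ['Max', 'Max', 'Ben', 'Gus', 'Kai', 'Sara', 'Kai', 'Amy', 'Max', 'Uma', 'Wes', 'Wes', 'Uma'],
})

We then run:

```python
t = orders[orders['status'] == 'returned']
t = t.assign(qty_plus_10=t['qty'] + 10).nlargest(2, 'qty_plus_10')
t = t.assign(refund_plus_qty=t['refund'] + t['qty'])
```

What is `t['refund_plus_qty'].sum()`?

filter rows where status == 'returned':
    qty  refund    status customer
6    14      35  returned      Kai
7     3      37  returned      Amy
11    2      36  returned      Wes
add column qty_plus_10 = t['qty'] + 10:
    qty  refund    status customer  qty_plus_10
6    14      35  returned      Kai           24
7     3      37  returned      Amy           13
11    2      36  returned      Wes           12
take 2 rows with largest qty_plus_10:
   qty  refund    status customer  qty_plus_10
6   14      35  returned      Kai           24
7    3      37  returned      Amy           13
add column refund_plus_qty = t['refund'] + t['qty']:
   qty  refund    status customer  qty_plus_10  refund_plus_qty
6   14      35  returned      Kai           24               49
7    3      37  returned      Amy           13               40
Reading off the sum of column 'refund_plus_qty', we get 89.

89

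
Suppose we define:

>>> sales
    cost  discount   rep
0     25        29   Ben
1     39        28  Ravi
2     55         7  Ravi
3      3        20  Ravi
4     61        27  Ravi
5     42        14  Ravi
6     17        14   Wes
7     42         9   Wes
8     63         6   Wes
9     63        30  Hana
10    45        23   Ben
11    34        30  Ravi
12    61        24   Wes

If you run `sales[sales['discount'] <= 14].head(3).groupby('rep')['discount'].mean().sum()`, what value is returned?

filter rows where discount <= 14:
   cost  discount   rep
2    55         7  Ravi
5    42        14  Ravi
6    17        14   Wes
7    42         9   Wes
8    63         6   Wes
take first 3 rows:
   cost  discount   rep
2    55         7  Ravi
5    42        14  Ravi
6    17        14   Wes
group by rep, mean of discount:
rep
Ravi    10.5
Wes     14.0
Name: discount, dtype: float64

24.5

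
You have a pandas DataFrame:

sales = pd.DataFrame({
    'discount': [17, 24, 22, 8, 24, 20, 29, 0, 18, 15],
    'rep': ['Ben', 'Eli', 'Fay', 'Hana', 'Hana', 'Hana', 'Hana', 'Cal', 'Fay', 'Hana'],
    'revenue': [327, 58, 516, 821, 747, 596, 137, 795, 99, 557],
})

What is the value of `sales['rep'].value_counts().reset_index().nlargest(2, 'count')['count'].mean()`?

3.5

value_counts of rep:
rep
Hana    5
Fay     2
Ben     1
Eli     1
Cal     1
Name: count, dtype: int64
reset_index():
    rep  count
0  Hana      5
1   Fay      2
2   Ben      1
3   Eli      1
4   Cal      1
take 2 rows with largest count:
    rep  count
0  Hana      5
1   Fay      2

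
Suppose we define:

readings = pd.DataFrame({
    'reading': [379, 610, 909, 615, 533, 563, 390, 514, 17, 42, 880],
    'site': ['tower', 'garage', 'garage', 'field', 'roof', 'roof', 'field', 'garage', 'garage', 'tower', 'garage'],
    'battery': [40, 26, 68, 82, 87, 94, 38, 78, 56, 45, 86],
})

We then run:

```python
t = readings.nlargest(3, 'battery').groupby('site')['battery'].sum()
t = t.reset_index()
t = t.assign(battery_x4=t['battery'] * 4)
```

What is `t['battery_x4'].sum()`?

take 3 rows with largest battery:
    reading    site  battery
5       563    roof       94
4       533    roof       87
10      880  garage       86
group by site, sum of battery:
site
garage     86
roof      181
Name: battery, dtype: int64
reset_index():
     site  battery
0  garage       86
1    roof      181
add column battery_x4 = t['battery'] * 4:
     site  battery  battery_x4
0  garage       86         344
1    roof      181         724
The sum of column 'battery_x4' is 1068.

1068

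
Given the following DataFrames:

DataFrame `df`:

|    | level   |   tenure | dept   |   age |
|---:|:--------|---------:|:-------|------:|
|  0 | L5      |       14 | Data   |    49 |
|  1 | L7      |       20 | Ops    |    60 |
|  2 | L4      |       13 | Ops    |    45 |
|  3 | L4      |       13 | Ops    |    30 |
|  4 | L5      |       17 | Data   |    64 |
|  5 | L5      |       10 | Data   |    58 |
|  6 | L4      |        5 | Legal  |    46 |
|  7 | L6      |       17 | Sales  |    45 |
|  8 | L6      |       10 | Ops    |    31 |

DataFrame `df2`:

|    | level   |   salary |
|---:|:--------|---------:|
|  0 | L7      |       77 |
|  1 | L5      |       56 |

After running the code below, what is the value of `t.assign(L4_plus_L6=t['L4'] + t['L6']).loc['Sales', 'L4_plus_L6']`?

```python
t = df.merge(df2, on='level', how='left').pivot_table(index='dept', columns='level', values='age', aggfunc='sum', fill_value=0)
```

45

merge on 'level' (how='left') → 9 rows:
  level  tenure   dept  age  salary
0    L5      14   Data   49    56.0
1    L7      20    Ops   60    77.0
2    L4      13    Ops   45     NaN
3    L4      13    Ops   30     NaN
4    L5      17   Data   64    56.0
5    L5      10   Data   58    56.0
6    L4       5  Legal   46     NaN
7    L6      17  Sales   45     NaN
8    L6      10    Ops   31     NaN
pivot: rows=dept, cols=level, sum(age):
level  L4   L5  L6  L7
dept                  
Data    0  171   0   0
Legal  46    0   0   0
Ops    75    0  31  60
Sales   0    0  45   0
add column L4_plus_L6 = t['L4'] + t['L6']:
level  L4   L5  L6  L7  L4_plus_L6
dept                              
Data    0  171   0   0           0
Legal  46    0   0   0          46
Ops    75    0  31  60         106
Sales   0    0  45   0          45
Taking the value at row 'Sales', column 'L4_plus_L6' gives 45.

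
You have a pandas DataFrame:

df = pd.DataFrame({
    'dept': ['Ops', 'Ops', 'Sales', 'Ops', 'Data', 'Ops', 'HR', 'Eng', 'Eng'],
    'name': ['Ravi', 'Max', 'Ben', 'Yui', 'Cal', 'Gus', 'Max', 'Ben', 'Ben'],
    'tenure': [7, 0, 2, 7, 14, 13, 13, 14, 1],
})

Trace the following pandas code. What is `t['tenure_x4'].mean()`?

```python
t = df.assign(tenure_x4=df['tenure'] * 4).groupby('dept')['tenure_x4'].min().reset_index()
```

add column tenure_x4 = df['tenure'] * 4:
    dept  name  tenure  tenure_x4
0    Ops  Ravi       7         28
1    Ops   Max       0          0
2  Sales   Ben       2          8
3    Ops   Yui       7         28
4   Data   Cal      14         56
5    Ops   Gus      13         52
6     HR   Max      13         52
7    Eng   Ben      14         56
8    Eng   Ben       1          4
group by dept, min of tenure_x4:
dept
Data     56
Eng       4
HR       52
Ops       0
Sales     8
Name: tenure_x4, dtype: int64
reset_index():
    dept  tenure_x4
0   Data         56
1    Eng          4
2     HR         52
3    Ops          0
4  Sales          8

24.0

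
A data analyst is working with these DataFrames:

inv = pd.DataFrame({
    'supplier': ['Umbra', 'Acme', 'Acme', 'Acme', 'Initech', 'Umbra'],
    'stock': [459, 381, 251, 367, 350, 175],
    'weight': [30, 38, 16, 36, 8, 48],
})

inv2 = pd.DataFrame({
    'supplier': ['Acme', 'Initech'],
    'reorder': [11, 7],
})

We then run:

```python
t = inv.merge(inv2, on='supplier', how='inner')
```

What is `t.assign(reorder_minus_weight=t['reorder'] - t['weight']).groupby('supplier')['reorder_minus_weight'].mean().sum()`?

-20.0

merge on 'supplier' (how='inner') → 4 rows:
  supplier  stock  weight  reorder
0     Acme    381      38       11
1     Acme    251      16       11
2     Acme    367      36       11
3  Initech    350       8        7
add column reorder_minus_weight = t['reorder'] - t['weight']:
  supplier  stock  weight  reorder  reorder_minus_weight
0     Acme    381      38       11                   -27
1     Acme    251      16       11                    -5
2     Acme    367      36       11                   -25
3  Initech    350       8        7                    -1
group by supplier, mean of reorder_minus_weight:
supplier
Acme      -19.0
Initech    -1.0
Name: reorder_minus_weight, dtype: float64
Then the sum of the resulting series: -20.0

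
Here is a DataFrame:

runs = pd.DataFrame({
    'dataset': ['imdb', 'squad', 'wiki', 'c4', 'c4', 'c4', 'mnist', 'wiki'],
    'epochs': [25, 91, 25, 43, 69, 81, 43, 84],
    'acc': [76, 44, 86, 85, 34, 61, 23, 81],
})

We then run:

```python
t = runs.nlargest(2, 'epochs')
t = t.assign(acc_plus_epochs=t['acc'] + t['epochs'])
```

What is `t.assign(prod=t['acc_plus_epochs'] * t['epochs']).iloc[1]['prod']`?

take 2 rows with largest epochs:
  dataset  epochs  acc
1   squad      91   44
7    wiki      84   81
add column acc_plus_epochs = t['acc'] + t['epochs']:
  dataset  epochs  acc  acc_plus_epochs
1   squad      91   44              135
7    wiki      84   81              165
add column prod = t['acc_plus_epochs'] * t['epochs']:
  dataset  epochs  acc  acc_plus_epochs   prod
1   squad      91   44              135  12285
7    wiki      84   81              165  13860
Reading off the value at position 1, column 'prod', we get 13860.

13860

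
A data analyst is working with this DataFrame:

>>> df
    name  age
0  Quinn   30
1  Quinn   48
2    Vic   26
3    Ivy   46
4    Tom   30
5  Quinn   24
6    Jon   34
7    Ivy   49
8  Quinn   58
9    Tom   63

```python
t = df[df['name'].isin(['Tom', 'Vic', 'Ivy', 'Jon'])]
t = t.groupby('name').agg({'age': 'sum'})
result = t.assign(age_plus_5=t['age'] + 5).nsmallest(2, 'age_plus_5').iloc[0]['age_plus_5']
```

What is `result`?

filter rows where name in ['Tom', 'Vic', 'Ivy', 'Jon']:
  name  age
2  Vic   26
3  Ivy   46
4  Tom   30
6  Jon   34
7  Ivy   49
9  Tom   63
group by name, sum of age:
      age
name     
Ivy    95
Jon    34
Tom    93
Vic    26
add column age_plus_5 = t['age'] + 5:
      age  age_plus_5
name                 
Ivy    95         100
Jon    34          39
Tom    93          98
Vic    26          31
take 2 rows with smallest age_plus_5:
      age  age_plus_5
name                 
Vic    26          31
Jon    34          39
Finally, value at position 0, column 'age_plus_5' = 31.

31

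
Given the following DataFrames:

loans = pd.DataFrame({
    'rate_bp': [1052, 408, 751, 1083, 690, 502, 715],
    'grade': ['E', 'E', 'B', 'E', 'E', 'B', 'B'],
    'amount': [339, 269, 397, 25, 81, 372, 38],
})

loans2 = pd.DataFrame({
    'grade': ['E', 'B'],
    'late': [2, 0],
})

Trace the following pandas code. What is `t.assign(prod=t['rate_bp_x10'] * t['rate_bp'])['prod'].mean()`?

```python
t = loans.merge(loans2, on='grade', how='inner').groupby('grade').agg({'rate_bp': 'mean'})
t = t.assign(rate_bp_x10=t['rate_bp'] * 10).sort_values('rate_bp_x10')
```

merge on 'grade' (how='inner') → 7 rows:
   rate_bp grade  amount  late
0     1052     E     339     2
1      408     E     269     2
2      751     B     397     0
3     1083     E      25     2
4      690     E      81     2
5      502     B     372     0
6      715     B      38     0
group by grade, mean of rate_bp:
       rate_bp
grade         
B       656.00
E       808.25
add column rate_bp_x10 = t['rate_bp'] * 10:
       rate_bp  rate_bp_x10
grade                      
B       656.00       6560.0
E       808.25       8082.5
sort by rate_bp_x10:
       rate_bp  rate_bp_x10
grade                      
B       656.00       6560.0
E       808.25       8082.5
add column prod = t['rate_bp_x10'] * t['rate_bp']:
       rate_bp  rate_bp_x10         prod
grade                                   
B       656.00       6560.0  4303360.000
E       808.25       8082.5  6532680.625

5418020.3125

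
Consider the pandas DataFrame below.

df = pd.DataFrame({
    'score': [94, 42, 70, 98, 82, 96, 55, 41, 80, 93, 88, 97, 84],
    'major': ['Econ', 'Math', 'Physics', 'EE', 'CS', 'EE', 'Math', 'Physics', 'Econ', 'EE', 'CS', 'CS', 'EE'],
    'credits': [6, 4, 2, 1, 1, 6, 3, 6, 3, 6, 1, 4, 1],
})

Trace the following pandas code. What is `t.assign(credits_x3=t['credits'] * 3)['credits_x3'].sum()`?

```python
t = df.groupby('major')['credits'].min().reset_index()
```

group by major, min of credits:
major
CS         1
EE         1
Econ       3
Math       3
Physics    2
Name: credits, dtype: int64
reset_index():
     major  credits
0       CS        1
1       EE        1
2     Econ        3
3     Math        3
4  Physics        2
add column credits_x3 = t['credits'] * 3:
     major  credits  credits_x3
0       CS        1           3
1       EE        1           3
2     Econ        3           9
3     Math        3           9
4  Physics        2           6

30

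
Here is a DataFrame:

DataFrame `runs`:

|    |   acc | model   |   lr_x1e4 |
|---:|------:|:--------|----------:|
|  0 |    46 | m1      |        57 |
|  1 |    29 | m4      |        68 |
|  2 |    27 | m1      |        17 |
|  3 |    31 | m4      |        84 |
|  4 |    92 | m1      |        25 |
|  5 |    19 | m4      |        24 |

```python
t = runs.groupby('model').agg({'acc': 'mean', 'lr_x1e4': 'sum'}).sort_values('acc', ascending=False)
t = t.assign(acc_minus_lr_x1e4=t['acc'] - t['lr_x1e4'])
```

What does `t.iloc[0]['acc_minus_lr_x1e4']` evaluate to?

-44.0

group by model: mean(acc), sum(lr_x1e4):
             acc  lr_x1e4
model                    
m1     55.000000       99
m4     26.333333      176
sort by acc descending:
             acc  lr_x1e4
model                    
m1     55.000000       99
m4     26.333333      176
add column acc_minus_lr_x1e4 = t['acc'] - t['lr_x1e4']:
             acc  lr_x1e4  acc_minus_lr_x1e4
model                                       
m1     55.000000       99         -44.000000
m4     26.333333      176        -149.666667
Finally, value at position 0, column 'acc_minus_lr_x1e4' = -44.0.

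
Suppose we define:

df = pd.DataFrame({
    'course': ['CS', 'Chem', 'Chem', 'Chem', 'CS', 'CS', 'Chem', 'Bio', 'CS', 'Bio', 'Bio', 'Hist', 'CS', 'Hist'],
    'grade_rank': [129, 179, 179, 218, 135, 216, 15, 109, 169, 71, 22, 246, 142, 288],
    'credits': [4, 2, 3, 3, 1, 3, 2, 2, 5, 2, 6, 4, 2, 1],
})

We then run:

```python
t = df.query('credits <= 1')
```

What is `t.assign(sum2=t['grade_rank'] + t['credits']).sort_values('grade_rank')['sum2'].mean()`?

filter rows where credits <= 1:
   course  grade_rank  credits
4      CS         135        1
13   Hist         288        1
add column sum2 = t['grade_rank'] + t['credits']:
   course  grade_rank  credits  sum2
4      CS         135        1   136
13   Hist         288        1   289
sort by grade_rank:
   course  grade_rank  credits  sum2
4      CS         135        1   136
13   Hist         288        1   289
The mean of column 'sum2' is 212.5.

212.5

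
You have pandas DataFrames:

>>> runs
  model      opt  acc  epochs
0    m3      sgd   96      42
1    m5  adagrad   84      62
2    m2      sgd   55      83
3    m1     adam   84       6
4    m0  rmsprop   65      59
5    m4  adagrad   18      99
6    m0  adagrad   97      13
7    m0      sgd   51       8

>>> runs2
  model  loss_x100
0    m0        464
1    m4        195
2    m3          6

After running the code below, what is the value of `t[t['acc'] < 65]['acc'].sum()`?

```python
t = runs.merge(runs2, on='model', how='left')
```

merge on 'model' (how='left') → 8 rows:
  model      opt  acc  epochs  loss_x100
0    m3      sgd   96      42        6.0
1    m5  adagrad   84      62        NaN
2    m2      sgd   55      83        NaN
3    m1     adam   84       6        NaN
4    m0  rmsprop   65      59      464.0
5    m4  adagrad   18      99      195.0
6    m0  adagrad   97      13      464.0
7    m0      sgd   51       8      464.0
filter rows where acc < 65:
  model      opt  acc  epochs  loss_x100
2    m2      sgd   55      83        NaN
5    m4  adagrad   18      99      195.0
7    m0      sgd   51       8      464.0
Hence 124.

124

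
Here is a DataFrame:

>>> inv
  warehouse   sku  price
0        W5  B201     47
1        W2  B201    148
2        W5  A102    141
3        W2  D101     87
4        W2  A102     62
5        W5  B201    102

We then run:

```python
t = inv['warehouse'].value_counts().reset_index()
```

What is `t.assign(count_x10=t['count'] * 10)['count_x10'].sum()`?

value_counts of warehouse:
warehouse
W5    3
W2    3
Name: count, dtype: int64
reset_index():
  warehouse  count
0        W5      3
1        W2      3
add column count_x10 = t['count'] * 10:
  warehouse  count  count_x10
0        W5      3         30
1        W2      3         30

60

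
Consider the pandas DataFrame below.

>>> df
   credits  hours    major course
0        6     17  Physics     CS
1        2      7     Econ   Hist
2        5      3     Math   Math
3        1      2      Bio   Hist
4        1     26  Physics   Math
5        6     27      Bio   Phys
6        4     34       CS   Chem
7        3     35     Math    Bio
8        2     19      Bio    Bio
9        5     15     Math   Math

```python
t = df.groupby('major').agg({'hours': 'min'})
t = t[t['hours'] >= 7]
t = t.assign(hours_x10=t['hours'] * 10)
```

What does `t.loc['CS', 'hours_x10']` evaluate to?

340

group by major, min of hours:
         hours
major         
Bio          2
CS          34
Econ         7
Math         3
Physics     17
filter rows where hours >= 7:
         hours
major         
CS          34
Econ         7
Physics     17
add column hours_x10 = t['hours'] * 10:
         hours  hours_x10
major                    
CS          34        340
Econ         7         70
Physics     17        170
Hence 340.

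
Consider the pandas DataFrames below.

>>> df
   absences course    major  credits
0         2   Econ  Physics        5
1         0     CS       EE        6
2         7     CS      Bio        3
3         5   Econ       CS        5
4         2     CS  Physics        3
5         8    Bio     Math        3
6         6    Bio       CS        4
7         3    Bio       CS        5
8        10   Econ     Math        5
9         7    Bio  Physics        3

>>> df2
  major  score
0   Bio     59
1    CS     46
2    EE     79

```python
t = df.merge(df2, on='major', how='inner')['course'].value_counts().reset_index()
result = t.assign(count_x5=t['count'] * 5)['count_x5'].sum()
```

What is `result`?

merge on 'major' (how='inner') → 5 rows:
   absences course major  credits  score
0         0     CS    EE        6     79
1         7     CS   Bio        3     59
2         5   Econ    CS        5     46
3         6    Bio    CS        4     46
4         3    Bio    CS        5     46
value_counts of course:
course
CS      2
Bio     2
Econ    1
Name: count, dtype: int64
reset_index():
  course  count
0     CS      2
1    Bio      2
2   Econ      1
add column count_x5 = t['count'] * 5:
  course  count  count_x5
0     CS      2        10
1    Bio      2        10
2   Econ      1         5
Hence 25.

25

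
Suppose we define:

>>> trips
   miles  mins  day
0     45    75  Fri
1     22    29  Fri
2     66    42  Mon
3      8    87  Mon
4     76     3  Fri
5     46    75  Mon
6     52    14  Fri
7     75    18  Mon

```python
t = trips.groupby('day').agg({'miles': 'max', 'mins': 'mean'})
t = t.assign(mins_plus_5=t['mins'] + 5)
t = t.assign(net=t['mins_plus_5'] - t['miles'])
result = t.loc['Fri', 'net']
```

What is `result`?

-40.75

group by day: max(miles), mean(mins):
     miles   mins
day              
Fri     76  30.25
Mon     75  55.50
add column mins_plus_5 = t['mins'] + 5:
     miles   mins  mins_plus_5
day                           
Fri     76  30.25        35.25
Mon     75  55.50        60.50
add column net = t['mins_plus_5'] - t['miles']:
     miles   mins  mins_plus_5    net
day                                  
Fri     76  30.25        35.25 -40.75
Mon     75  55.50        60.50 -14.50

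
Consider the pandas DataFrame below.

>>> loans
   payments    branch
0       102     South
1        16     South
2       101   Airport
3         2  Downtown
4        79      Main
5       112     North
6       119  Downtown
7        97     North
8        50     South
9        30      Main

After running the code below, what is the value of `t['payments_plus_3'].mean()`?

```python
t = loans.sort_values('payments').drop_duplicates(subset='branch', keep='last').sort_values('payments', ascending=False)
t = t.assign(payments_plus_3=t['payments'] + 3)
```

sort by payments:
   payments    branch
3         2  Downtown
1        16     South
9        30      Main
8        50     South
4        79      Main
7        97     North
2       101   Airport
0       102     South
5       112     North
6       119  Downtown
drop duplicate branch (keep=last):
   payments    branch
4        79      Main
2       101   Airport
0       102     South
5       112     North
6       119  Downtown
sort by payments descending:
   payments    branch
6       119  Downtown
5       112     North
0       102     South
2       101   Airport
4        79      Main
add column payments_plus_3 = t['payments'] + 3:
   payments    branch  payments_plus_3
6       119  Downtown              122
5       112     North              115
0       102     South              105
2       101   Airport              104
4        79      Main               82
Then the mean of column 'payments_plus_3': 105.6

105.6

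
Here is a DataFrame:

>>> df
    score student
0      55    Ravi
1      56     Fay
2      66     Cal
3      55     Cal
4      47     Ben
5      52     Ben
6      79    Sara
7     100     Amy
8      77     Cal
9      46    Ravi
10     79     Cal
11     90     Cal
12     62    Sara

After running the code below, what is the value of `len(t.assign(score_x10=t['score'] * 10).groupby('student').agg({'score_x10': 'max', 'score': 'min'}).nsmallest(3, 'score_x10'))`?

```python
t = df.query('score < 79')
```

filter rows where score < 79:
    score student
0      55    Ravi
1      56     Fay
2      66     Cal
3      55     Cal
4      47     Ben
5      52     Ben
8      77     Cal
9      46    Ravi
12     62    Sara
add column score_x10 = t['score'] * 10:
    score student  score_x10
0      55    Ravi        550
1      56     Fay        560
2      66     Cal        660
3      55     Cal        550
4      47     Ben        470
5      52     Ben        520
8      77     Cal        770
9      46    Ravi        460
12     62    Sara        620
group by student: max(score_x10), min(score):
         score_x10  score
student                  
Ben            520     47
Cal            770     55
Fay            560     56
Ravi           550     46
Sara           620     62
take 3 rows with smallest score_x10:
         score_x10  score
student                  
Ben            520     47
Ravi           550     46
Fay            560     56

3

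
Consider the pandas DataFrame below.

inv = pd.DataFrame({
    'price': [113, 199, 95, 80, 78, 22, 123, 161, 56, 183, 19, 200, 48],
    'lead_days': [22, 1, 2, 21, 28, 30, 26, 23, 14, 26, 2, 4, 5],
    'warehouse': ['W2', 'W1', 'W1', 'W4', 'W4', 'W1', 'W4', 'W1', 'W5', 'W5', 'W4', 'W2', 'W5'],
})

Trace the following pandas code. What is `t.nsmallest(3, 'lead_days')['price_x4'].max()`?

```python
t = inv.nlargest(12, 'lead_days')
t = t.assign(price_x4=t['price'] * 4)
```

take 12 rows with largest lead_days:
    price  lead_days warehouse
5      22         30        W1
4      78         28        W4
6     123         26        W4
9     183         26        W5
7     161         23        W1
0     113         22        W2
3      80         21        W4
8      56         14        W5
12     48          5        W5
11    200          4        W2
2      95          2        W1
10     19          2        W4
add column price_x4 = t['price'] * 4:
    price  lead_days warehouse  price_x4
5      22         30        W1        88
4      78         28        W4       312
6     123         26        W4       492
9     183         26        W5       732
7     161         23        W1       644
0     113         22        W2       452
3      80         21        W4       320
8      56         14        W5       224
12     48          5        W5       192
11    200          4        W2       800
2      95          2        W1       380
10     19          2        W4        76
take 3 rows with smallest lead_days:
    price  lead_days warehouse  price_x4
2      95          2        W1       380
10     19          2        W4        76
11    200          4        W2       800
max of column 'price_x4' → 800

800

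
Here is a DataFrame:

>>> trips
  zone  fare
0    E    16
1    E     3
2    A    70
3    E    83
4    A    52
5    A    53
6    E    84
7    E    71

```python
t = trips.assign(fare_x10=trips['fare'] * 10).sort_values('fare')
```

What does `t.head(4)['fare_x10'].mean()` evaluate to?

add column fare_x10 = trips['fare'] * 10:
  zone  fare  fare_x10
0    E    16       160
1    E     3        30
2    A    70       700
3    E    83       830
4    A    52       520
5    A    53       530
6    E    84       840
7    E    71       710
sort by fare:
  zone  fare  fare_x10
1    E     3        30
0    E    16       160
4    A    52       520
5    A    53       530
2    A    70       700
7    E    71       710
3    E    83       830
6    E    84       840
take first 4 rows:
  zone  fare  fare_x10
1    E     3        30
0    E    16       160
4    A    52       520
5    A    53       530
Then the mean of column 'fare_x10': 310.0

310.0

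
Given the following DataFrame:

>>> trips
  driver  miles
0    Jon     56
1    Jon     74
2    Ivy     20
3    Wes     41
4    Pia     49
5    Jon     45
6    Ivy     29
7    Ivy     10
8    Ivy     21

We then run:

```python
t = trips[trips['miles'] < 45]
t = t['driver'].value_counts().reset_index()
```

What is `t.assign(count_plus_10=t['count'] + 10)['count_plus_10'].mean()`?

filter rows where miles < 45:
  driver  miles
2    Ivy     20
3    Wes     41
6    Ivy     29
7    Ivy     10
8    Ivy     21
value_counts of driver:
driver
Ivy    4
Wes    1
Name: count, dtype: int64
reset_index():
  driver  count
0    Ivy      4
1    Wes      1
add column count_plus_10 = t['count'] + 10:
  driver  count  count_plus_10
0    Ivy      4             14
1    Wes      1             11

12.5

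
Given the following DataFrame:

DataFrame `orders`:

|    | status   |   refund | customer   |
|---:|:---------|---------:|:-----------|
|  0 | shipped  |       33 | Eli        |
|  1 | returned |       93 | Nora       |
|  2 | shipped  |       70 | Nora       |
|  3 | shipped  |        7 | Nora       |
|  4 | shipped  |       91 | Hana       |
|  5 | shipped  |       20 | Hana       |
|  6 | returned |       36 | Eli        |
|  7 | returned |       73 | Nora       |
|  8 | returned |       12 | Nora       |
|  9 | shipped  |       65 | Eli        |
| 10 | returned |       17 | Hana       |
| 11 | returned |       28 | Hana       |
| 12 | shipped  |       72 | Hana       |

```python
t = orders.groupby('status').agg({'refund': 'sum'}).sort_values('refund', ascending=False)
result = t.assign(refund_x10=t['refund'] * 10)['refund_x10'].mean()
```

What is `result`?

group by status, sum of refund:
          refund
status          
returned     259
shipped      358
sort by refund descending:
          refund
status          
shipped      358
returned     259
add column refund_x10 = t['refund'] * 10:
          refund  refund_x10
status                      
shipped      358        3580
returned     259        2590
The mean of column 'refund_x10' is 3085.0.

3085.0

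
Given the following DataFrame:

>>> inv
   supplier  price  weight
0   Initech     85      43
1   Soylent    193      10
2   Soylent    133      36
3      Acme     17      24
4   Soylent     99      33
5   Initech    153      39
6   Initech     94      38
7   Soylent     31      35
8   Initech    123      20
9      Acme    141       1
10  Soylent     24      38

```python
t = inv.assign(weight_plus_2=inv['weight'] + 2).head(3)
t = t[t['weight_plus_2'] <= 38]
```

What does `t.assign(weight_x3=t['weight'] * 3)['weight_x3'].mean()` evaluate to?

add column weight_plus_2 = inv['weight'] + 2:
   supplier  price  weight  weight_plus_2
0   Initech     85      43             45
1   Soylent    193      10             12
2   Soylent    133      36             38
3      Acme     17      24             26
4   Soylent     99      33             35
5   Initech    153      39             41
6   Initech     94      38             40
7   Soylent     31      35             37
8   Initech    123      20             22
9      Acme    141       1              3
10  Soylent     24      38             40
take first 3 rows:
  supplier  price  weight  weight_plus_2
0  Initech     85      43             45
1  Soylent    193      10             12
2  Soylent    133      36             38
filter rows where weight_plus_2 <= 38:
  supplier  price  weight  weight_plus_2
1  Soylent    193      10             12
2  Soylent    133      36             38
add column weight_x3 = t['weight'] * 3:
  supplier  price  weight  weight_plus_2  weight_x3
1  Soylent    193      10             12         30
2  Soylent    133      36             38        108

69.0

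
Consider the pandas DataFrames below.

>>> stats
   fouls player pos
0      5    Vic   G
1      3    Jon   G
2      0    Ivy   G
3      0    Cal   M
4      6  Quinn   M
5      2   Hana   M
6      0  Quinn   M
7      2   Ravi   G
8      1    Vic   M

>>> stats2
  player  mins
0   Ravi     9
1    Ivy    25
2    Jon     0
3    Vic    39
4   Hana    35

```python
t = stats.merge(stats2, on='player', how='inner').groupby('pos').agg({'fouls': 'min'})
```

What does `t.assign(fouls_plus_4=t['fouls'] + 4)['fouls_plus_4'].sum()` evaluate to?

merge on 'player' (how='inner') → 6 rows:
   fouls player pos  mins
0      5    Vic   G    39
1      3    Jon   G     0
2      0    Ivy   G    25
3      2   Hana   M    35
4      2   Ravi   G     9
5      1    Vic   M    39
group by pos, min of fouls:
     fouls
pos       
G        0
M        1
add column fouls_plus_4 = t['fouls'] + 4:
     fouls  fouls_plus_4
pos                     
G        0             4
M        1             5
Finally, sum of column 'fouls_plus_4' = 9.

9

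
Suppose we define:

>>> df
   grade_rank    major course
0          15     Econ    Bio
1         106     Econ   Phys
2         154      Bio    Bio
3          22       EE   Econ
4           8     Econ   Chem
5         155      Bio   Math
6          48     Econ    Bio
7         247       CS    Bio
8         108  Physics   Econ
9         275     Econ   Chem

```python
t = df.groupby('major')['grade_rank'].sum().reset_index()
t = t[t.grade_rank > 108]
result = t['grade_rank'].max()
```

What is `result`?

group by major, sum of grade_rank:
major
Bio        309
CS         247
EE          22
Econ       452
Physics    108
Name: grade_rank, dtype: int64
reset_index():
     major  grade_rank
0      Bio         309
1       CS         247
2       EE          22
3     Econ         452
4  Physics         108
filter rows where grade_rank > 108:
  major  grade_rank
0   Bio         309
1    CS         247
3  Econ         452
The max of column 'grade_rank' is 452.

452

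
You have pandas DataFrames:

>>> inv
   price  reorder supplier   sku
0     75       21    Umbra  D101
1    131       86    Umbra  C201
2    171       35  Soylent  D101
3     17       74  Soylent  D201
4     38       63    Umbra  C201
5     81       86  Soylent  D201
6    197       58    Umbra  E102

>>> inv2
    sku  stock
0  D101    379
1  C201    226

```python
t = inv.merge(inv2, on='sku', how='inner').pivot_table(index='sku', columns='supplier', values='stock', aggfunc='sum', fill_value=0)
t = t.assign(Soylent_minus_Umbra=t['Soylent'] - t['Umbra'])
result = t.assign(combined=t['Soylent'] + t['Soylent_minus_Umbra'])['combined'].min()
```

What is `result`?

merge on 'sku' (how='inner') → 4 rows:
   price  reorder supplier   sku  stock
0     75       21    Umbra  D101    379
1    131       86    Umbra  C201    226
2    171       35  Soylent  D101    379
3     38       63    Umbra  C201    226
pivot: rows=sku, cols=supplier, sum(stock):
supplier  Soylent  Umbra
sku                     
C201            0    452
D101          379    379
add column Soylent_minus_Umbra = t['Soylent'] - t['Umbra']:
supplier  Soylent  Umbra  Soylent_minus_Umbra
sku                                          
C201            0    452                 -452
D101          379    379                    0
add column combined = t['Soylent'] + t['Soylent_minus_Umbra']:
supplier  Soylent  Umbra  Soylent_minus_Umbra  combined
sku                                                    
C201            0    452                 -452      -452
D101          379    379                    0       379
Taking the min of column 'combined' gives -452.

-452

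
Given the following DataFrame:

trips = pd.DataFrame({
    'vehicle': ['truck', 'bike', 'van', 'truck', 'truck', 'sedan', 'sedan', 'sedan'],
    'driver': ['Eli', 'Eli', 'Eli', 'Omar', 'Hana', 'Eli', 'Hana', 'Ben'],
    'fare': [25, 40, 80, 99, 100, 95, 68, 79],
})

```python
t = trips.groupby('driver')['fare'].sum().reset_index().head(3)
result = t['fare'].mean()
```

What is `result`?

group by driver, sum of fare:
driver
Ben      79
Eli     240
Hana    168
Omar     99
Name: fare, dtype: int64
reset_index():
  driver  fare
0    Ben    79
1    Eli   240
2   Hana   168
3   Omar    99
take first 3 rows:
  driver  fare
0    Ben    79
1    Eli   240
2   Hana   168

162.333333333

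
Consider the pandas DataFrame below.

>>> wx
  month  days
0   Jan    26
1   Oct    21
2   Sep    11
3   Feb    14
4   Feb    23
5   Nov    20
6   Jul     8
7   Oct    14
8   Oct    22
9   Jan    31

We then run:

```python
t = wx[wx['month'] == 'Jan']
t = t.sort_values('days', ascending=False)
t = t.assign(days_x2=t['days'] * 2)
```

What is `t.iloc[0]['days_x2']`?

filter rows where month == 'Jan':
  month  days
0   Jan    26
9   Jan    31
sort by days descending:
  month  days
9   Jan    31
0   Jan    26
add column days_x2 = t['days'] * 2:
  month  days  days_x2
9   Jan    31       62
0   Jan    26       52
Reading off the value at position 0, column 'days_x2', we get 62.

62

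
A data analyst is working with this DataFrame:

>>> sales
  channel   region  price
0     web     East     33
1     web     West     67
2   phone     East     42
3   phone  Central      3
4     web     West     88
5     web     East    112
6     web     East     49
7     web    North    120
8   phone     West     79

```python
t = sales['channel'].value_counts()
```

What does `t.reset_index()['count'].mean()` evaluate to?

value_counts of channel:
channel
web      6
phone    3
Name: count, dtype: int64
reset_index():
  channel  count
0     web      6
1   phone      3
Then the mean of column 'count': 4.5

4.5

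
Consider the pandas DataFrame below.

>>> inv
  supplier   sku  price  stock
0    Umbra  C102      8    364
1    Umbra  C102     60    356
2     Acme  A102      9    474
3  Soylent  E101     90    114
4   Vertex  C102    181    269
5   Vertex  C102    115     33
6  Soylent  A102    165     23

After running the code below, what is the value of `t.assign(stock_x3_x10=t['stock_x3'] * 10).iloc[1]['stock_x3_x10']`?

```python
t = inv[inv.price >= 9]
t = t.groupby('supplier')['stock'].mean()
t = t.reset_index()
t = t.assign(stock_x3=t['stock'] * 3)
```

2055.0

filter rows where price >= 9:
  supplier   sku  price  stock
1    Umbra  C102     60    356
2     Acme  A102      9    474
3  Soylent  E101     90    114
4   Vertex  C102    181    269
5   Vertex  C102    115     33
6  Soylent  A102    165     23
group by supplier, mean of stock:
supplier
Acme       474.0
Soylent     68.5
Umbra      356.0
Vertex     151.0
Name: stock, dtype: float64
reset_index():
  supplier  stock
0     Acme  474.0
1  Soylent   68.5
2    Umbra  356.0
3   Vertex  151.0
add column stock_x3 = t['stock'] * 3:
  supplier  stock  stock_x3
0     Acme  474.0    1422.0
1  Soylent   68.5     205.5
2    Umbra  356.0    1068.0
3   Vertex  151.0     453.0
add column stock_x3_x10 = t['stock_x3'] * 10:
  supplier  stock  stock_x3  stock_x3_x10
0     Acme  474.0    1422.0       14220.0
1  Soylent   68.5     205.5        2055.0
2    Umbra  356.0    1068.0       10680.0
3   Vertex  151.0     453.0        4530.0
Hence 2055.0.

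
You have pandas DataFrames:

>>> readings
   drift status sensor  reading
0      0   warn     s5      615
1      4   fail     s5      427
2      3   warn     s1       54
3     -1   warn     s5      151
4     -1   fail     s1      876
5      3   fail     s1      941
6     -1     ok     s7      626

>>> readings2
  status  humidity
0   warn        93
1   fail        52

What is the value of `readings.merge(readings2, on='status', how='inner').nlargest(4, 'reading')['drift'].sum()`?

6

merge on 'status' (how='inner') → 6 rows:
   drift status sensor  reading  humidity
0      0   warn     s5      615        93
1      4   fail     s5      427        52
2      3   warn     s1       54        93
3     -1   warn     s5      151        93
4     -1   fail     s1      876        52
5      3   fail     s1      941        52
take 4 rows with largest reading:
   drift status sensor  reading  humidity
5      3   fail     s1      941        52
4     -1   fail     s1      876        52
0      0   warn     s5      615        93
1      4   fail     s5      427        52
Then the sum of column 'drift': 6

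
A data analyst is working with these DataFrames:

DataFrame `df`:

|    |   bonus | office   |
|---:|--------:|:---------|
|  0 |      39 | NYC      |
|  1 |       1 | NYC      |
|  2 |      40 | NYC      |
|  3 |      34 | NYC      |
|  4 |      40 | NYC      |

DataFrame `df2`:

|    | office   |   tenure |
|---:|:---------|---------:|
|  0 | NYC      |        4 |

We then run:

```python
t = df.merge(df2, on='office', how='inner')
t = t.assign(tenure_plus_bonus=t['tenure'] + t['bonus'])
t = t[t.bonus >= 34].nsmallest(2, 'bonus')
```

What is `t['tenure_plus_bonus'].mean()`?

40.5

merge on 'office' (how='inner') → 5 rows:
   bonus office  tenure
0     39    NYC       4
1      1    NYC       4
2     40    NYC       4
3     34    NYC       4
4     40    NYC       4
add column tenure_plus_bonus = t['tenure'] + t['bonus']:
   bonus office  tenure  tenure_plus_bonus
0     39    NYC       4                 43
1      1    NYC       4                  5
2     40    NYC       4                 44
3     34    NYC       4                 38
4     40    NYC       4                 44
filter rows where bonus >= 34:
   bonus office  tenure  tenure_plus_bonus
0     39    NYC       4                 43
2     40    NYC       4                 44
3     34    NYC       4                 38
4     40    NYC       4                 44
take 2 rows with smallest bonus:
   bonus office  tenure  tenure_plus_bonus
3     34    NYC       4                 38
0     39    NYC       4                 43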